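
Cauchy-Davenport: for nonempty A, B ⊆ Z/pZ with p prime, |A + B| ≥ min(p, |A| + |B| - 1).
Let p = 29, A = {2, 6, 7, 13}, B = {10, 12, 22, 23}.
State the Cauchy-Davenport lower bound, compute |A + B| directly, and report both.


Cauchy-Davenport: |A + B| ≥ min(p, |A| + |B| - 1) for A, B nonempty in Z/pZ.
|A| = 4, |B| = 4, p = 29.
CD lower bound = min(29, 4 + 4 - 1) = min(29, 7) = 7.
Compute A + B mod 29 directly:
a = 2: 2+10=12, 2+12=14, 2+22=24, 2+23=25
a = 6: 6+10=16, 6+12=18, 6+22=28, 6+23=0
a = 7: 7+10=17, 7+12=19, 7+22=0, 7+23=1
a = 13: 13+10=23, 13+12=25, 13+22=6, 13+23=7
A + B = {0, 1, 6, 7, 12, 14, 16, 17, 18, 19, 23, 24, 25, 28}, so |A + B| = 14.
Verify: 14 ≥ 7? Yes ✓.

CD lower bound = 7, actual |A + B| = 14.


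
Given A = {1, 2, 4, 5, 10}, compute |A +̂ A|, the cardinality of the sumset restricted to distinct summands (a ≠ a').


Restricted sumset: A +̂ A = {a + a' : a ∈ A, a' ∈ A, a ≠ a'}.
Equivalently, take A + A and drop any sum 2a that is achievable ONLY as a + a for a ∈ A (i.e. sums representable only with equal summands).
Enumerate pairs (a, a') with a < a' (symmetric, so each unordered pair gives one sum; this covers all a ≠ a'):
  1 + 2 = 3
  1 + 4 = 5
  1 + 5 = 6
  1 + 10 = 11
  2 + 4 = 6
  2 + 5 = 7
  2 + 10 = 12
  4 + 5 = 9
  4 + 10 = 14
  5 + 10 = 15
Collected distinct sums: {3, 5, 6, 7, 9, 11, 12, 14, 15}
|A +̂ A| = 9
(Reference bound: |A +̂ A| ≥ 2|A| - 3 for |A| ≥ 2, with |A| = 5 giving ≥ 7.)

|A +̂ A| = 9


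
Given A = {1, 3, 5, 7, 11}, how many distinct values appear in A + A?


A + A = {a + a' : a, a' ∈ A}; |A| = 5.
General bounds: 2|A| - 1 ≤ |A + A| ≤ |A|(|A|+1)/2, i.e. 9 ≤ |A + A| ≤ 15.
Lower bound 2|A|-1 is attained iff A is an arithmetic progression.
Enumerate sums a + a' for a ≤ a' (symmetric, so this suffices):
a = 1: 1+1=2, 1+3=4, 1+5=6, 1+7=8, 1+11=12
a = 3: 3+3=6, 3+5=8, 3+7=10, 3+11=14
a = 5: 5+5=10, 5+7=12, 5+11=16
a = 7: 7+7=14, 7+11=18
a = 11: 11+11=22
Distinct sums: {2, 4, 6, 8, 10, 12, 14, 16, 18, 22}
|A + A| = 10

|A + A| = 10


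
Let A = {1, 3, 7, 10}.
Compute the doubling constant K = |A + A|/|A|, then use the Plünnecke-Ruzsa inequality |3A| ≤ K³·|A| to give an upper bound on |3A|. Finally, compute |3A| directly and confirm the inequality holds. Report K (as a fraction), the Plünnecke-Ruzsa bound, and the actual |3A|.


|A| = 4.
Step 1: Compute A + A by enumerating all 16 pairs.
A + A = {2, 4, 6, 8, 10, 11, 13, 14, 17, 20}, so |A + A| = 10.
Step 2: Doubling constant K = |A + A|/|A| = 10/4 = 10/4 ≈ 2.5000.
Step 3: Plünnecke-Ruzsa gives |3A| ≤ K³·|A| = (2.5000)³ · 4 ≈ 62.5000.
Step 4: Compute 3A = A + A + A directly by enumerating all triples (a,b,c) ∈ A³; |3A| = 18.
Step 5: Check 18 ≤ 62.5000? Yes ✓.

K = 10/4, Plünnecke-Ruzsa bound K³|A| ≈ 62.5000, |3A| = 18, inequality holds.


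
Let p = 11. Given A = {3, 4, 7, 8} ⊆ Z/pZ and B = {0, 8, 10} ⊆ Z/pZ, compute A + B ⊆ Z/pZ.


Work in Z/11Z: reduce every sum a + b modulo 11.
Enumerate all 12 pairs:
a = 3: 3+0=3, 3+8=0, 3+10=2
a = 4: 4+0=4, 4+8=1, 4+10=3
a = 7: 7+0=7, 7+8=4, 7+10=6
a = 8: 8+0=8, 8+8=5, 8+10=7
Distinct residues collected: {0, 1, 2, 3, 4, 5, 6, 7, 8}
|A + B| = 9 (out of 11 total residues).

A + B = {0, 1, 2, 3, 4, 5, 6, 7, 8}


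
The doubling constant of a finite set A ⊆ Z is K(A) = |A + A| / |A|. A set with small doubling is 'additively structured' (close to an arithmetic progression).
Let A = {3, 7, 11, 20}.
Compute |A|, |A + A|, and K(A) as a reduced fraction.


|A| = 4.
Compute A + A by enumerating all 16 pairs.
A + A = {6, 10, 14, 18, 22, 23, 27, 31, 40}, so |A + A| = 9.
K = |A + A| / |A| = 9/4 (already in lowest terms) ≈ 2.2500.
Reference: AP of size 4 gives K = 7/4 ≈ 1.7500; a fully generic set of size 4 gives K ≈ 2.5000.

|A| = 4, |A + A| = 9, K = 9/4.


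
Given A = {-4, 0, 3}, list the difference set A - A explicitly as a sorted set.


A - A = {a - a' : a, a' ∈ A}.
Compute a - a' for each ordered pair (a, a'):
a = -4: -4--4=0, -4-0=-4, -4-3=-7
a = 0: 0--4=4, 0-0=0, 0-3=-3
a = 3: 3--4=7, 3-0=3, 3-3=0
Collecting distinct values (and noting 0 appears from a-a):
A - A = {-7, -4, -3, 0, 3, 4, 7}
|A - A| = 7

A - A = {-7, -4, -3, 0, 3, 4, 7}


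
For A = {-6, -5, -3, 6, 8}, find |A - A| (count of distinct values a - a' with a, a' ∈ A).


A - A = {a - a' : a, a' ∈ A}; |A| = 5.
Bounds: 2|A|-1 ≤ |A - A| ≤ |A|² - |A| + 1, i.e. 9 ≤ |A - A| ≤ 21.
Note: 0 ∈ A - A always (from a - a). The set is symmetric: if d ∈ A - A then -d ∈ A - A.
Enumerate nonzero differences d = a - a' with a > a' (then include -d):
Positive differences: {1, 2, 3, 9, 11, 12, 13, 14}
Full difference set: {0} ∪ (positive diffs) ∪ (negative diffs).
|A - A| = 1 + 2·8 = 17 (matches direct enumeration: 17).

|A - A| = 17


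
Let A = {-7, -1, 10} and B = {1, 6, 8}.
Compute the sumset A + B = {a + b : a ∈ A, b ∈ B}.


A + B = {a + b : a ∈ A, b ∈ B}.
Enumerate all |A|·|B| = 3·3 = 9 pairs (a, b) and collect distinct sums.
a = -7: -7+1=-6, -7+6=-1, -7+8=1
a = -1: -1+1=0, -1+6=5, -1+8=7
a = 10: 10+1=11, 10+6=16, 10+8=18
Collecting distinct sums: A + B = {-6, -1, 0, 1, 5, 7, 11, 16, 18}
|A + B| = 9

A + B = {-6, -1, 0, 1, 5, 7, 11, 16, 18}


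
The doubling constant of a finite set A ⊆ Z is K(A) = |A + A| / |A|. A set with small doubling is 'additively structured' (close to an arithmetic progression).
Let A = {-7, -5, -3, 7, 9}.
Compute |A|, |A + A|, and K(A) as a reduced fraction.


|A| = 5.
Compute A + A by enumerating all 25 pairs.
A + A = {-14, -12, -10, -8, -6, 0, 2, 4, 6, 14, 16, 18}, so |A + A| = 12.
K = |A + A| / |A| = 12/5 (already in lowest terms) ≈ 2.4000.
Reference: AP of size 5 gives K = 9/5 ≈ 1.8000; a fully generic set of size 5 gives K ≈ 3.0000.

|A| = 5, |A + A| = 12, K = 12/5.


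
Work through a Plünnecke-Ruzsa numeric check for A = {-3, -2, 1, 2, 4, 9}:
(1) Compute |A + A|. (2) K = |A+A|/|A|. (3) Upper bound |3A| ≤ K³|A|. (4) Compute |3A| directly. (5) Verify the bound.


|A| = 6.
Step 1: Compute A + A by enumerating all 36 pairs.
A + A = {-6, -5, -4, -2, -1, 0, 1, 2, 3, 4, 5, 6, 7, 8, 10, 11, 13, 18}, so |A + A| = 18.
Step 2: Doubling constant K = |A + A|/|A| = 18/6 = 18/6 ≈ 3.0000.
Step 3: Plünnecke-Ruzsa gives |3A| ≤ K³·|A| = (3.0000)³ · 6 ≈ 162.0000.
Step 4: Compute 3A = A + A + A directly by enumerating all triples (a,b,c) ∈ A³; |3A| = 31.
Step 5: Check 31 ≤ 162.0000? Yes ✓.

K = 18/6, Plünnecke-Ruzsa bound K³|A| ≈ 162.0000, |3A| = 31, inequality holds.


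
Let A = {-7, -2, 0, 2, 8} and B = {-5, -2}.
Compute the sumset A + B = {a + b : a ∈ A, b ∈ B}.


A + B = {a + b : a ∈ A, b ∈ B}.
Enumerate all |A|·|B| = 5·2 = 10 pairs (a, b) and collect distinct sums.
a = -7: -7+-5=-12, -7+-2=-9
a = -2: -2+-5=-7, -2+-2=-4
a = 0: 0+-5=-5, 0+-2=-2
a = 2: 2+-5=-3, 2+-2=0
a = 8: 8+-5=3, 8+-2=6
Collecting distinct sums: A + B = {-12, -9, -7, -5, -4, -3, -2, 0, 3, 6}
|A + B| = 10

A + B = {-12, -9, -7, -5, -4, -3, -2, 0, 3, 6}


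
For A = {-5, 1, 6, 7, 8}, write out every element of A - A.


A - A = {a - a' : a, a' ∈ A}.
Compute a - a' for each ordered pair (a, a'):
a = -5: -5--5=0, -5-1=-6, -5-6=-11, -5-7=-12, -5-8=-13
a = 1: 1--5=6, 1-1=0, 1-6=-5, 1-7=-6, 1-8=-7
a = 6: 6--5=11, 6-1=5, 6-6=0, 6-7=-1, 6-8=-2
a = 7: 7--5=12, 7-1=6, 7-6=1, 7-7=0, 7-8=-1
a = 8: 8--5=13, 8-1=7, 8-6=2, 8-7=1, 8-8=0
Collecting distinct values (and noting 0 appears from a-a):
A - A = {-13, -12, -11, -7, -6, -5, -2, -1, 0, 1, 2, 5, 6, 7, 11, 12, 13}
|A - A| = 17

A - A = {-13, -12, -11, -7, -6, -5, -2, -1, 0, 1, 2, 5, 6, 7, 11, 12, 13}


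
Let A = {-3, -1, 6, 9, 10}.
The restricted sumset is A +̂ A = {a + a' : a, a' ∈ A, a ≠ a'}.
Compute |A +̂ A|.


Restricted sumset: A +̂ A = {a + a' : a ∈ A, a' ∈ A, a ≠ a'}.
Equivalently, take A + A and drop any sum 2a that is achievable ONLY as a + a for a ∈ A (i.e. sums representable only with equal summands).
Enumerate pairs (a, a') with a < a' (symmetric, so each unordered pair gives one sum; this covers all a ≠ a'):
  -3 + -1 = -4
  -3 + 6 = 3
  -3 + 9 = 6
  -3 + 10 = 7
  -1 + 6 = 5
  -1 + 9 = 8
  -1 + 10 = 9
  6 + 9 = 15
  6 + 10 = 16
  9 + 10 = 19
Collected distinct sums: {-4, 3, 5, 6, 7, 8, 9, 15, 16, 19}
|A +̂ A| = 10
(Reference bound: |A +̂ A| ≥ 2|A| - 3 for |A| ≥ 2, with |A| = 5 giving ≥ 7.)

|A +̂ A| = 10


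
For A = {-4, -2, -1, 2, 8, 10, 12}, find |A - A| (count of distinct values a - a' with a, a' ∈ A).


A - A = {a - a' : a, a' ∈ A}; |A| = 7.
Bounds: 2|A|-1 ≤ |A - A| ≤ |A|² - |A| + 1, i.e. 13 ≤ |A - A| ≤ 43.
Note: 0 ∈ A - A always (from a - a). The set is symmetric: if d ∈ A - A then -d ∈ A - A.
Enumerate nonzero differences d = a - a' with a > a' (then include -d):
Positive differences: {1, 2, 3, 4, 6, 8, 9, 10, 11, 12, 13, 14, 16}
Full difference set: {0} ∪ (positive diffs) ∪ (negative diffs).
|A - A| = 1 + 2·13 = 27 (matches direct enumeration: 27).

|A - A| = 27


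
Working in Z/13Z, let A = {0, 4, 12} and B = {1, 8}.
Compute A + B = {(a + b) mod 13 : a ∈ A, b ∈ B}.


Work in Z/13Z: reduce every sum a + b modulo 13.
Enumerate all 6 pairs:
a = 0: 0+1=1, 0+8=8
a = 4: 4+1=5, 4+8=12
a = 12: 12+1=0, 12+8=7
Distinct residues collected: {0, 1, 5, 7, 8, 12}
|A + B| = 6 (out of 13 total residues).

A + B = {0, 1, 5, 7, 8, 12}


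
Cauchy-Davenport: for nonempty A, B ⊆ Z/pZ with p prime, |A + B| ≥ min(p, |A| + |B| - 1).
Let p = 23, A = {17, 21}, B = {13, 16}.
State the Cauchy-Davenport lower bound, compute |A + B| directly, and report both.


Cauchy-Davenport: |A + B| ≥ min(p, |A| + |B| - 1) for A, B nonempty in Z/pZ.
|A| = 2, |B| = 2, p = 23.
CD lower bound = min(23, 2 + 2 - 1) = min(23, 3) = 3.
Compute A + B mod 23 directly:
a = 17: 17+13=7, 17+16=10
a = 21: 21+13=11, 21+16=14
A + B = {7, 10, 11, 14}, so |A + B| = 4.
Verify: 4 ≥ 3? Yes ✓.

CD lower bound = 3, actual |A + B| = 4.


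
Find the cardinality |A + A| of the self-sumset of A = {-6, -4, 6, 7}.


A + A = {a + a' : a, a' ∈ A}; |A| = 4.
General bounds: 2|A| - 1 ≤ |A + A| ≤ |A|(|A|+1)/2, i.e. 7 ≤ |A + A| ≤ 10.
Lower bound 2|A|-1 is attained iff A is an arithmetic progression.
Enumerate sums a + a' for a ≤ a' (symmetric, so this suffices):
a = -6: -6+-6=-12, -6+-4=-10, -6+6=0, -6+7=1
a = -4: -4+-4=-8, -4+6=2, -4+7=3
a = 6: 6+6=12, 6+7=13
a = 7: 7+7=14
Distinct sums: {-12, -10, -8, 0, 1, 2, 3, 12, 13, 14}
|A + A| = 10

|A + A| = 10


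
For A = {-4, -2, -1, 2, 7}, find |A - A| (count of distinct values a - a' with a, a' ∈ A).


A - A = {a - a' : a, a' ∈ A}; |A| = 5.
Bounds: 2|A|-1 ≤ |A - A| ≤ |A|² - |A| + 1, i.e. 9 ≤ |A - A| ≤ 21.
Note: 0 ∈ A - A always (from a - a). The set is symmetric: if d ∈ A - A then -d ∈ A - A.
Enumerate nonzero differences d = a - a' with a > a' (then include -d):
Positive differences: {1, 2, 3, 4, 5, 6, 8, 9, 11}
Full difference set: {0} ∪ (positive diffs) ∪ (negative diffs).
|A - A| = 1 + 2·9 = 19 (matches direct enumeration: 19).

|A - A| = 19


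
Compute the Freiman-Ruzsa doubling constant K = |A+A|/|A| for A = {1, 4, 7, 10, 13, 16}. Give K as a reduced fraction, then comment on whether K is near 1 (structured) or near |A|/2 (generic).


|A| = 6.
Compute A + A by enumerating all 36 pairs.
A + A = {2, 5, 8, 11, 14, 17, 20, 23, 26, 29, 32}, so |A + A| = 11.
K = |A + A| / |A| = 11/6 (already in lowest terms) ≈ 1.8333.
Reference: AP of size 6 gives K = 11/6 ≈ 1.8333; a fully generic set of size 6 gives K ≈ 3.5000.

|A| = 6, |A + A| = 11, K = 11/6.


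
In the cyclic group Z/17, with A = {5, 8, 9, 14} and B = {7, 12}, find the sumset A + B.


Work in Z/17Z: reduce every sum a + b modulo 17.
Enumerate all 8 pairs:
a = 5: 5+7=12, 5+12=0
a = 8: 8+7=15, 8+12=3
a = 9: 9+7=16, 9+12=4
a = 14: 14+7=4, 14+12=9
Distinct residues collected: {0, 3, 4, 9, 12, 15, 16}
|A + B| = 7 (out of 17 total residues).

A + B = {0, 3, 4, 9, 12, 15, 16}


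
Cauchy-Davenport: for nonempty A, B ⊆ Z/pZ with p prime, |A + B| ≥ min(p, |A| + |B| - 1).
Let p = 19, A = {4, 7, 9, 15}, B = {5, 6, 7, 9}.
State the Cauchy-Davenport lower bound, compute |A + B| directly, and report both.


Cauchy-Davenport: |A + B| ≥ min(p, |A| + |B| - 1) for A, B nonempty in Z/pZ.
|A| = 4, |B| = 4, p = 19.
CD lower bound = min(19, 4 + 4 - 1) = min(19, 7) = 7.
Compute A + B mod 19 directly:
a = 4: 4+5=9, 4+6=10, 4+7=11, 4+9=13
a = 7: 7+5=12, 7+6=13, 7+7=14, 7+9=16
a = 9: 9+5=14, 9+6=15, 9+7=16, 9+9=18
a = 15: 15+5=1, 15+6=2, 15+7=3, 15+9=5
A + B = {1, 2, 3, 5, 9, 10, 11, 12, 13, 14, 15, 16, 18}, so |A + B| = 13.
Verify: 13 ≥ 7? Yes ✓.

CD lower bound = 7, actual |A + B| = 13.


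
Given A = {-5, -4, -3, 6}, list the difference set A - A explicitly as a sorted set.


A - A = {a - a' : a, a' ∈ A}.
Compute a - a' for each ordered pair (a, a'):
a = -5: -5--5=0, -5--4=-1, -5--3=-2, -5-6=-11
a = -4: -4--5=1, -4--4=0, -4--3=-1, -4-6=-10
a = -3: -3--5=2, -3--4=1, -3--3=0, -3-6=-9
a = 6: 6--5=11, 6--4=10, 6--3=9, 6-6=0
Collecting distinct values (and noting 0 appears from a-a):
A - A = {-11, -10, -9, -2, -1, 0, 1, 2, 9, 10, 11}
|A - A| = 11

A - A = {-11, -10, -9, -2, -1, 0, 1, 2, 9, 10, 11}


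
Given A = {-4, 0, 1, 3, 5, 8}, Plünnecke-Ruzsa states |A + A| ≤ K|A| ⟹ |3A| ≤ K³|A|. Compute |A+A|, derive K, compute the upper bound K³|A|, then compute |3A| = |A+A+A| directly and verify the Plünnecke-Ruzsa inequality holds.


|A| = 6.
Step 1: Compute A + A by enumerating all 36 pairs.
A + A = {-8, -4, -3, -1, 0, 1, 2, 3, 4, 5, 6, 8, 9, 10, 11, 13, 16}, so |A + A| = 17.
Step 2: Doubling constant K = |A + A|/|A| = 17/6 = 17/6 ≈ 2.8333.
Step 3: Plünnecke-Ruzsa gives |3A| ≤ K³·|A| = (2.8333)³ · 6 ≈ 136.4722.
Step 4: Compute 3A = A + A + A directly by enumerating all triples (a,b,c) ∈ A³; |3A| = 30.
Step 5: Check 30 ≤ 136.4722? Yes ✓.

K = 17/6, Plünnecke-Ruzsa bound K³|A| ≈ 136.4722, |3A| = 30, inequality holds.


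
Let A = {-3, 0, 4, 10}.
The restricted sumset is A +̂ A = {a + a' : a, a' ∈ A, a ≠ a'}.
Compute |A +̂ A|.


Restricted sumset: A +̂ A = {a + a' : a ∈ A, a' ∈ A, a ≠ a'}.
Equivalently, take A + A and drop any sum 2a that is achievable ONLY as a + a for a ∈ A (i.e. sums representable only with equal summands).
Enumerate pairs (a, a') with a < a' (symmetric, so each unordered pair gives one sum; this covers all a ≠ a'):
  -3 + 0 = -3
  -3 + 4 = 1
  -3 + 10 = 7
  0 + 4 = 4
  0 + 10 = 10
  4 + 10 = 14
Collected distinct sums: {-3, 1, 4, 7, 10, 14}
|A +̂ A| = 6
(Reference bound: |A +̂ A| ≥ 2|A| - 3 for |A| ≥ 2, with |A| = 4 giving ≥ 5.)

|A +̂ A| = 6


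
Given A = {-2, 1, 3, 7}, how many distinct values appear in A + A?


A + A = {a + a' : a, a' ∈ A}; |A| = 4.
General bounds: 2|A| - 1 ≤ |A + A| ≤ |A|(|A|+1)/2, i.e. 7 ≤ |A + A| ≤ 10.
Lower bound 2|A|-1 is attained iff A is an arithmetic progression.
Enumerate sums a + a' for a ≤ a' (symmetric, so this suffices):
a = -2: -2+-2=-4, -2+1=-1, -2+3=1, -2+7=5
a = 1: 1+1=2, 1+3=4, 1+7=8
a = 3: 3+3=6, 3+7=10
a = 7: 7+7=14
Distinct sums: {-4, -1, 1, 2, 4, 5, 6, 8, 10, 14}
|A + A| = 10

|A + A| = 10


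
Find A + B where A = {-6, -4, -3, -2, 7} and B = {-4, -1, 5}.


A + B = {a + b : a ∈ A, b ∈ B}.
Enumerate all |A|·|B| = 5·3 = 15 pairs (a, b) and collect distinct sums.
a = -6: -6+-4=-10, -6+-1=-7, -6+5=-1
a = -4: -4+-4=-8, -4+-1=-5, -4+5=1
a = -3: -3+-4=-7, -3+-1=-4, -3+5=2
a = -2: -2+-4=-6, -2+-1=-3, -2+5=3
a = 7: 7+-4=3, 7+-1=6, 7+5=12
Collecting distinct sums: A + B = {-10, -8, -7, -6, -5, -4, -3, -1, 1, 2, 3, 6, 12}
|A + B| = 13

A + B = {-10, -8, -7, -6, -5, -4, -3, -1, 1, 2, 3, 6, 12}


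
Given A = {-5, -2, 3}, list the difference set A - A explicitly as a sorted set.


A - A = {a - a' : a, a' ∈ A}.
Compute a - a' for each ordered pair (a, a'):
a = -5: -5--5=0, -5--2=-3, -5-3=-8
a = -2: -2--5=3, -2--2=0, -2-3=-5
a = 3: 3--5=8, 3--2=5, 3-3=0
Collecting distinct values (and noting 0 appears from a-a):
A - A = {-8, -5, -3, 0, 3, 5, 8}
|A - A| = 7

A - A = {-8, -5, -3, 0, 3, 5, 8}


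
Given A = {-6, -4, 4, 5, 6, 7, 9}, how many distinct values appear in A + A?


A + A = {a + a' : a, a' ∈ A}; |A| = 7.
General bounds: 2|A| - 1 ≤ |A + A| ≤ |A|(|A|+1)/2, i.e. 13 ≤ |A + A| ≤ 28.
Lower bound 2|A|-1 is attained iff A is an arithmetic progression.
Enumerate sums a + a' for a ≤ a' (symmetric, so this suffices):
a = -6: -6+-6=-12, -6+-4=-10, -6+4=-2, -6+5=-1, -6+6=0, -6+7=1, -6+9=3
a = -4: -4+-4=-8, -4+4=0, -4+5=1, -4+6=2, -4+7=3, -4+9=5
a = 4: 4+4=8, 4+5=9, 4+6=10, 4+7=11, 4+9=13
a = 5: 5+5=10, 5+6=11, 5+7=12, 5+9=14
a = 6: 6+6=12, 6+7=13, 6+9=15
a = 7: 7+7=14, 7+9=16
a = 9: 9+9=18
Distinct sums: {-12, -10, -8, -2, -1, 0, 1, 2, 3, 5, 8, 9, 10, 11, 12, 13, 14, 15, 16, 18}
|A + A| = 20

|A + A| = 20


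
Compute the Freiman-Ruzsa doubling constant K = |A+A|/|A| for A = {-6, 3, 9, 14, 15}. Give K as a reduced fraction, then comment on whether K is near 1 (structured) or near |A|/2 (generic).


|A| = 5.
Compute A + A by enumerating all 25 pairs.
A + A = {-12, -3, 3, 6, 8, 9, 12, 17, 18, 23, 24, 28, 29, 30}, so |A + A| = 14.
K = |A + A| / |A| = 14/5 (already in lowest terms) ≈ 2.8000.
Reference: AP of size 5 gives K = 9/5 ≈ 1.8000; a fully generic set of size 5 gives K ≈ 3.0000.

|A| = 5, |A + A| = 14, K = 14/5.


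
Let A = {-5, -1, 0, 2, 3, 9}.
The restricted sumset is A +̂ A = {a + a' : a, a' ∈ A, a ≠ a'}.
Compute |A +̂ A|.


Restricted sumset: A +̂ A = {a + a' : a ∈ A, a' ∈ A, a ≠ a'}.
Equivalently, take A + A and drop any sum 2a that is achievable ONLY as a + a for a ∈ A (i.e. sums representable only with equal summands).
Enumerate pairs (a, a') with a < a' (symmetric, so each unordered pair gives one sum; this covers all a ≠ a'):
  -5 + -1 = -6
  -5 + 0 = -5
  -5 + 2 = -3
  -5 + 3 = -2
  -5 + 9 = 4
  -1 + 0 = -1
  -1 + 2 = 1
  -1 + 3 = 2
  -1 + 9 = 8
  0 + 2 = 2
  0 + 3 = 3
  0 + 9 = 9
  2 + 3 = 5
  2 + 9 = 11
  3 + 9 = 12
Collected distinct sums: {-6, -5, -3, -2, -1, 1, 2, 3, 4, 5, 8, 9, 11, 12}
|A +̂ A| = 14
(Reference bound: |A +̂ A| ≥ 2|A| - 3 for |A| ≥ 2, with |A| = 6 giving ≥ 9.)

|A +̂ A| = 14


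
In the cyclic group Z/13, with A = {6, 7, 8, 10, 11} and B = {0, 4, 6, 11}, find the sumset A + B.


Work in Z/13Z: reduce every sum a + b modulo 13.
Enumerate all 20 pairs:
a = 6: 6+0=6, 6+4=10, 6+6=12, 6+11=4
a = 7: 7+0=7, 7+4=11, 7+6=0, 7+11=5
a = 8: 8+0=8, 8+4=12, 8+6=1, 8+11=6
a = 10: 10+0=10, 10+4=1, 10+6=3, 10+11=8
a = 11: 11+0=11, 11+4=2, 11+6=4, 11+11=9
Distinct residues collected: {0, 1, 2, 3, 4, 5, 6, 7, 8, 9, 10, 11, 12}
|A + B| = 13 (out of 13 total residues).

A + B = {0, 1, 2, 3, 4, 5, 6, 7, 8, 9, 10, 11, 12}


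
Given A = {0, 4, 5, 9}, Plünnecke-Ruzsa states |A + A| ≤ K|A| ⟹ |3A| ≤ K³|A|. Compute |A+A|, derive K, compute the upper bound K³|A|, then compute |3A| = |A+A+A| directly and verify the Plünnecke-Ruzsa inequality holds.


|A| = 4.
Step 1: Compute A + A by enumerating all 16 pairs.
A + A = {0, 4, 5, 8, 9, 10, 13, 14, 18}, so |A + A| = 9.
Step 2: Doubling constant K = |A + A|/|A| = 9/4 = 9/4 ≈ 2.2500.
Step 3: Plünnecke-Ruzsa gives |3A| ≤ K³·|A| = (2.2500)³ · 4 ≈ 45.5625.
Step 4: Compute 3A = A + A + A directly by enumerating all triples (a,b,c) ∈ A³; |3A| = 16.
Step 5: Check 16 ≤ 45.5625? Yes ✓.

K = 9/4, Plünnecke-Ruzsa bound K³|A| ≈ 45.5625, |3A| = 16, inequality holds.


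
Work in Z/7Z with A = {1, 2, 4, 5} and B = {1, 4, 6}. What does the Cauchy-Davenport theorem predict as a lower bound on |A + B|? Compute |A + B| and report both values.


Cauchy-Davenport: |A + B| ≥ min(p, |A| + |B| - 1) for A, B nonempty in Z/pZ.
|A| = 4, |B| = 3, p = 7.
CD lower bound = min(7, 4 + 3 - 1) = min(7, 6) = 6.
Compute A + B mod 7 directly:
a = 1: 1+1=2, 1+4=5, 1+6=0
a = 2: 2+1=3, 2+4=6, 2+6=1
a = 4: 4+1=5, 4+4=1, 4+6=3
a = 5: 5+1=6, 5+4=2, 5+6=4
A + B = {0, 1, 2, 3, 4, 5, 6}, so |A + B| = 7.
Verify: 7 ≥ 6? Yes ✓.

CD lower bound = 6, actual |A + B| = 7.


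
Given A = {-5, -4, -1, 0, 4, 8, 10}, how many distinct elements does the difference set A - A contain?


A - A = {a - a' : a, a' ∈ A}; |A| = 7.
Bounds: 2|A|-1 ≤ |A - A| ≤ |A|² - |A| + 1, i.e. 13 ≤ |A - A| ≤ 43.
Note: 0 ∈ A - A always (from a - a). The set is symmetric: if d ∈ A - A then -d ∈ A - A.
Enumerate nonzero differences d = a - a' with a > a' (then include -d):
Positive differences: {1, 2, 3, 4, 5, 6, 8, 9, 10, 11, 12, 13, 14, 15}
Full difference set: {0} ∪ (positive diffs) ∪ (negative diffs).
|A - A| = 1 + 2·14 = 29 (matches direct enumeration: 29).

|A - A| = 29


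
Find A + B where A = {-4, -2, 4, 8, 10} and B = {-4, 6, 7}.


A + B = {a + b : a ∈ A, b ∈ B}.
Enumerate all |A|·|B| = 5·3 = 15 pairs (a, b) and collect distinct sums.
a = -4: -4+-4=-8, -4+6=2, -4+7=3
a = -2: -2+-4=-6, -2+6=4, -2+7=5
a = 4: 4+-4=0, 4+6=10, 4+7=11
a = 8: 8+-4=4, 8+6=14, 8+7=15
a = 10: 10+-4=6, 10+6=16, 10+7=17
Collecting distinct sums: A + B = {-8, -6, 0, 2, 3, 4, 5, 6, 10, 11, 14, 15, 16, 17}
|A + B| = 14

A + B = {-8, -6, 0, 2, 3, 4, 5, 6, 10, 11, 14, 15, 16, 17}


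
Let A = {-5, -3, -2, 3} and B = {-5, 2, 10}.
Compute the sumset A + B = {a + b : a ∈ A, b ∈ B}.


A + B = {a + b : a ∈ A, b ∈ B}.
Enumerate all |A|·|B| = 4·3 = 12 pairs (a, b) and collect distinct sums.
a = -5: -5+-5=-10, -5+2=-3, -5+10=5
a = -3: -3+-5=-8, -3+2=-1, -3+10=7
a = -2: -2+-5=-7, -2+2=0, -2+10=8
a = 3: 3+-5=-2, 3+2=5, 3+10=13
Collecting distinct sums: A + B = {-10, -8, -7, -3, -2, -1, 0, 5, 7, 8, 13}
|A + B| = 11

A + B = {-10, -8, -7, -3, -2, -1, 0, 5, 7, 8, 13}


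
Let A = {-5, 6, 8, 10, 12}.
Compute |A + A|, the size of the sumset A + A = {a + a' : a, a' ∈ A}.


A + A = {a + a' : a, a' ∈ A}; |A| = 5.
General bounds: 2|A| - 1 ≤ |A + A| ≤ |A|(|A|+1)/2, i.e. 9 ≤ |A + A| ≤ 15.
Lower bound 2|A|-1 is attained iff A is an arithmetic progression.
Enumerate sums a + a' for a ≤ a' (symmetric, so this suffices):
a = -5: -5+-5=-10, -5+6=1, -5+8=3, -5+10=5, -5+12=7
a = 6: 6+6=12, 6+8=14, 6+10=16, 6+12=18
a = 8: 8+8=16, 8+10=18, 8+12=20
a = 10: 10+10=20, 10+12=22
a = 12: 12+12=24
Distinct sums: {-10, 1, 3, 5, 7, 12, 14, 16, 18, 20, 22, 24}
|A + A| = 12

|A + A| = 12


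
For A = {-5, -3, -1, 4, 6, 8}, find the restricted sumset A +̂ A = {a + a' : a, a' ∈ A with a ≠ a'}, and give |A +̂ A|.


Restricted sumset: A +̂ A = {a + a' : a ∈ A, a' ∈ A, a ≠ a'}.
Equivalently, take A + A and drop any sum 2a that is achievable ONLY as a + a for a ∈ A (i.e. sums representable only with equal summands).
Enumerate pairs (a, a') with a < a' (symmetric, so each unordered pair gives one sum; this covers all a ≠ a'):
  -5 + -3 = -8
  -5 + -1 = -6
  -5 + 4 = -1
  -5 + 6 = 1
  -5 + 8 = 3
  -3 + -1 = -4
  -3 + 4 = 1
  -3 + 6 = 3
  -3 + 8 = 5
  -1 + 4 = 3
  -1 + 6 = 5
  -1 + 8 = 7
  4 + 6 = 10
  4 + 8 = 12
  6 + 8 = 14
Collected distinct sums: {-8, -6, -4, -1, 1, 3, 5, 7, 10, 12, 14}
|A +̂ A| = 11
(Reference bound: |A +̂ A| ≥ 2|A| - 3 for |A| ≥ 2, with |A| = 6 giving ≥ 9.)

|A +̂ A| = 11


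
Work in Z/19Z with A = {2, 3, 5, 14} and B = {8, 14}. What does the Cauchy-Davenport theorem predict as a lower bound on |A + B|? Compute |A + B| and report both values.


Cauchy-Davenport: |A + B| ≥ min(p, |A| + |B| - 1) for A, B nonempty in Z/pZ.
|A| = 4, |B| = 2, p = 19.
CD lower bound = min(19, 4 + 2 - 1) = min(19, 5) = 5.
Compute A + B mod 19 directly:
a = 2: 2+8=10, 2+14=16
a = 3: 3+8=11, 3+14=17
a = 5: 5+8=13, 5+14=0
a = 14: 14+8=3, 14+14=9
A + B = {0, 3, 9, 10, 11, 13, 16, 17}, so |A + B| = 8.
Verify: 8 ≥ 5? Yes ✓.

CD lower bound = 5, actual |A + B| = 8.


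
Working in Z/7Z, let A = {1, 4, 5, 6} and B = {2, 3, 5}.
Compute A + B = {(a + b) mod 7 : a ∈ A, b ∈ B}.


Work in Z/7Z: reduce every sum a + b modulo 7.
Enumerate all 12 pairs:
a = 1: 1+2=3, 1+3=4, 1+5=6
a = 4: 4+2=6, 4+3=0, 4+5=2
a = 5: 5+2=0, 5+3=1, 5+5=3
a = 6: 6+2=1, 6+3=2, 6+5=4
Distinct residues collected: {0, 1, 2, 3, 4, 6}
|A + B| = 6 (out of 7 total residues).

A + B = {0, 1, 2, 3, 4, 6}


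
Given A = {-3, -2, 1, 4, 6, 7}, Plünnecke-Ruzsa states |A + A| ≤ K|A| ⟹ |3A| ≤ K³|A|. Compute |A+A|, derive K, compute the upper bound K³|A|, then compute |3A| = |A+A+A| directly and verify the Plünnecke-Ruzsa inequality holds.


|A| = 6.
Step 1: Compute A + A by enumerating all 36 pairs.
A + A = {-6, -5, -4, -2, -1, 1, 2, 3, 4, 5, 7, 8, 10, 11, 12, 13, 14}, so |A + A| = 17.
Step 2: Doubling constant K = |A + A|/|A| = 17/6 = 17/6 ≈ 2.8333.
Step 3: Plünnecke-Ruzsa gives |3A| ≤ K³·|A| = (2.8333)³ · 6 ≈ 136.4722.
Step 4: Compute 3A = A + A + A directly by enumerating all triples (a,b,c) ∈ A³; |3A| = 31.
Step 5: Check 31 ≤ 136.4722? Yes ✓.

K = 17/6, Plünnecke-Ruzsa bound K³|A| ≈ 136.4722, |3A| = 31, inequality holds.


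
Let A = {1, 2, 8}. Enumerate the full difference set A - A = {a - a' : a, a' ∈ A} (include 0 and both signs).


A - A = {a - a' : a, a' ∈ A}.
Compute a - a' for each ordered pair (a, a'):
a = 1: 1-1=0, 1-2=-1, 1-8=-7
a = 2: 2-1=1, 2-2=0, 2-8=-6
a = 8: 8-1=7, 8-2=6, 8-8=0
Collecting distinct values (and noting 0 appears from a-a):
A - A = {-7, -6, -1, 0, 1, 6, 7}
|A - A| = 7

A - A = {-7, -6, -1, 0, 1, 6, 7}


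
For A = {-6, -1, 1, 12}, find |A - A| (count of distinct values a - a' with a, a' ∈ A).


A - A = {a - a' : a, a' ∈ A}; |A| = 4.
Bounds: 2|A|-1 ≤ |A - A| ≤ |A|² - |A| + 1, i.e. 7 ≤ |A - A| ≤ 13.
Note: 0 ∈ A - A always (from a - a). The set is symmetric: if d ∈ A - A then -d ∈ A - A.
Enumerate nonzero differences d = a - a' with a > a' (then include -d):
Positive differences: {2, 5, 7, 11, 13, 18}
Full difference set: {0} ∪ (positive diffs) ∪ (negative diffs).
|A - A| = 1 + 2·6 = 13 (matches direct enumeration: 13).

|A - A| = 13


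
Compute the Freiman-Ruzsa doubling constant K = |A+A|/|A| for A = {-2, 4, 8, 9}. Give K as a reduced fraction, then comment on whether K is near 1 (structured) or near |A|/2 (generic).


|A| = 4.
Compute A + A by enumerating all 16 pairs.
A + A = {-4, 2, 6, 7, 8, 12, 13, 16, 17, 18}, so |A + A| = 10.
K = |A + A| / |A| = 10/4 = 5/2 ≈ 2.5000.
Reference: AP of size 4 gives K = 7/4 ≈ 1.7500; a fully generic set of size 4 gives K ≈ 2.5000.

|A| = 4, |A + A| = 10, K = 10/4 = 5/2.


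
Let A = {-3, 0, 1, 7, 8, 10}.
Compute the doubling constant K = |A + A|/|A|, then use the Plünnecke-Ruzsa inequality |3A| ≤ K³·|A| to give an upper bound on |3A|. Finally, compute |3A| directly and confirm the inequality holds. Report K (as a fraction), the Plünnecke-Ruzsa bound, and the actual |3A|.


|A| = 6.
Step 1: Compute A + A by enumerating all 36 pairs.
A + A = {-6, -3, -2, 0, 1, 2, 4, 5, 7, 8, 9, 10, 11, 14, 15, 16, 17, 18, 20}, so |A + A| = 19.
Step 2: Doubling constant K = |A + A|/|A| = 19/6 = 19/6 ≈ 3.1667.
Step 3: Plünnecke-Ruzsa gives |3A| ≤ K³·|A| = (3.1667)³ · 6 ≈ 190.5278.
Step 4: Compute 3A = A + A + A directly by enumerating all triples (a,b,c) ∈ A³; |3A| = 36.
Step 5: Check 36 ≤ 190.5278? Yes ✓.

K = 19/6, Plünnecke-Ruzsa bound K³|A| ≈ 190.5278, |3A| = 36, inequality holds.


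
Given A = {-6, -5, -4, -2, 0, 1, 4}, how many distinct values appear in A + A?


A + A = {a + a' : a, a' ∈ A}; |A| = 7.
General bounds: 2|A| - 1 ≤ |A + A| ≤ |A|(|A|+1)/2, i.e. 13 ≤ |A + A| ≤ 28.
Lower bound 2|A|-1 is attained iff A is an arithmetic progression.
Enumerate sums a + a' for a ≤ a' (symmetric, so this suffices):
a = -6: -6+-6=-12, -6+-5=-11, -6+-4=-10, -6+-2=-8, -6+0=-6, -6+1=-5, -6+4=-2
a = -5: -5+-5=-10, -5+-4=-9, -5+-2=-7, -5+0=-5, -5+1=-4, -5+4=-1
a = -4: -4+-4=-8, -4+-2=-6, -4+0=-4, -4+1=-3, -4+4=0
a = -2: -2+-2=-4, -2+0=-2, -2+1=-1, -2+4=2
a = 0: 0+0=0, 0+1=1, 0+4=4
a = 1: 1+1=2, 1+4=5
a = 4: 4+4=8
Distinct sums: {-12, -11, -10, -9, -8, -7, -6, -5, -4, -3, -2, -1, 0, 1, 2, 4, 5, 8}
|A + A| = 18

|A + A| = 18


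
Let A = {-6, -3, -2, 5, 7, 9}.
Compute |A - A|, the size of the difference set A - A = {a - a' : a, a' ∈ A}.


A - A = {a - a' : a, a' ∈ A}; |A| = 6.
Bounds: 2|A|-1 ≤ |A - A| ≤ |A|² - |A| + 1, i.e. 11 ≤ |A - A| ≤ 31.
Note: 0 ∈ A - A always (from a - a). The set is symmetric: if d ∈ A - A then -d ∈ A - A.
Enumerate nonzero differences d = a - a' with a > a' (then include -d):
Positive differences: {1, 2, 3, 4, 7, 8, 9, 10, 11, 12, 13, 15}
Full difference set: {0} ∪ (positive diffs) ∪ (negative diffs).
|A - A| = 1 + 2·12 = 25 (matches direct enumeration: 25).

|A - A| = 25


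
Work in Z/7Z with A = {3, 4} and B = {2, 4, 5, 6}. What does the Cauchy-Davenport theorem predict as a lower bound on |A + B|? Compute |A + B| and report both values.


Cauchy-Davenport: |A + B| ≥ min(p, |A| + |B| - 1) for A, B nonempty in Z/pZ.
|A| = 2, |B| = 4, p = 7.
CD lower bound = min(7, 2 + 4 - 1) = min(7, 5) = 5.
Compute A + B mod 7 directly:
a = 3: 3+2=5, 3+4=0, 3+5=1, 3+6=2
a = 4: 4+2=6, 4+4=1, 4+5=2, 4+6=3
A + B = {0, 1, 2, 3, 5, 6}, so |A + B| = 6.
Verify: 6 ≥ 5? Yes ✓.

CD lower bound = 5, actual |A + B| = 6.


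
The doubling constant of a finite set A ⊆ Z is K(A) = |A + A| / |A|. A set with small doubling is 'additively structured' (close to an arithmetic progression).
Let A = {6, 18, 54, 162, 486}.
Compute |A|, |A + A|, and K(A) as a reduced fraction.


|A| = 5.
Compute A + A by enumerating all 25 pairs.
A + A = {12, 24, 36, 60, 72, 108, 168, 180, 216, 324, 492, 504, 540, 648, 972}, so |A + A| = 15.
K = |A + A| / |A| = 15/5 = 3/1 ≈ 3.0000.
Reference: AP of size 5 gives K = 9/5 ≈ 1.8000; a fully generic set of size 5 gives K ≈ 3.0000.

|A| = 5, |A + A| = 15, K = 15/5 = 3/1.


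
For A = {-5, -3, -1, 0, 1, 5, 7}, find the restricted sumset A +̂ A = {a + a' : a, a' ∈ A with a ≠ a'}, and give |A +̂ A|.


Restricted sumset: A +̂ A = {a + a' : a ∈ A, a' ∈ A, a ≠ a'}.
Equivalently, take A + A and drop any sum 2a that is achievable ONLY as a + a for a ∈ A (i.e. sums representable only with equal summands).
Enumerate pairs (a, a') with a < a' (symmetric, so each unordered pair gives one sum; this covers all a ≠ a'):
  -5 + -3 = -8
  -5 + -1 = -6
  -5 + 0 = -5
  -5 + 1 = -4
  -5 + 5 = 0
  -5 + 7 = 2
  -3 + -1 = -4
  -3 + 0 = -3
  -3 + 1 = -2
  -3 + 5 = 2
  -3 + 7 = 4
  -1 + 0 = -1
  -1 + 1 = 0
  -1 + 5 = 4
  -1 + 7 = 6
  0 + 1 = 1
  0 + 5 = 5
  0 + 7 = 7
  1 + 5 = 6
  1 + 7 = 8
  5 + 7 = 12
Collected distinct sums: {-8, -6, -5, -4, -3, -2, -1, 0, 1, 2, 4, 5, 6, 7, 8, 12}
|A +̂ A| = 16
(Reference bound: |A +̂ A| ≥ 2|A| - 3 for |A| ≥ 2, with |A| = 7 giving ≥ 11.)

|A +̂ A| = 16


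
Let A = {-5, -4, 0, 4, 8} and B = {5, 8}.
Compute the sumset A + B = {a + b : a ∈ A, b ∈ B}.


A + B = {a + b : a ∈ A, b ∈ B}.
Enumerate all |A|·|B| = 5·2 = 10 pairs (a, b) and collect distinct sums.
a = -5: -5+5=0, -5+8=3
a = -4: -4+5=1, -4+8=4
a = 0: 0+5=5, 0+8=8
a = 4: 4+5=9, 4+8=12
a = 8: 8+5=13, 8+8=16
Collecting distinct sums: A + B = {0, 1, 3, 4, 5, 8, 9, 12, 13, 16}
|A + B| = 10

A + B = {0, 1, 3, 4, 5, 8, 9, 12, 13, 16}


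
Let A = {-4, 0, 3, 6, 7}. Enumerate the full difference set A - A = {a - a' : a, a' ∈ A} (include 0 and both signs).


A - A = {a - a' : a, a' ∈ A}.
Compute a - a' for each ordered pair (a, a'):
a = -4: -4--4=0, -4-0=-4, -4-3=-7, -4-6=-10, -4-7=-11
a = 0: 0--4=4, 0-0=0, 0-3=-3, 0-6=-6, 0-7=-7
a = 3: 3--4=7, 3-0=3, 3-3=0, 3-6=-3, 3-7=-4
a = 6: 6--4=10, 6-0=6, 6-3=3, 6-6=0, 6-7=-1
a = 7: 7--4=11, 7-0=7, 7-3=4, 7-6=1, 7-7=0
Collecting distinct values (and noting 0 appears from a-a):
A - A = {-11, -10, -7, -6, -4, -3, -1, 0, 1, 3, 4, 6, 7, 10, 11}
|A - A| = 15

A - A = {-11, -10, -7, -6, -4, -3, -1, 0, 1, 3, 4, 6, 7, 10, 11}


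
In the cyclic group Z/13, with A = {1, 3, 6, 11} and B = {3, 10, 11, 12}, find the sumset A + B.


Work in Z/13Z: reduce every sum a + b modulo 13.
Enumerate all 16 pairs:
a = 1: 1+3=4, 1+10=11, 1+11=12, 1+12=0
a = 3: 3+3=6, 3+10=0, 3+11=1, 3+12=2
a = 6: 6+3=9, 6+10=3, 6+11=4, 6+12=5
a = 11: 11+3=1, 11+10=8, 11+11=9, 11+12=10
Distinct residues collected: {0, 1, 2, 3, 4, 5, 6, 8, 9, 10, 11, 12}
|A + B| = 12 (out of 13 total residues).

A + B = {0, 1, 2, 3, 4, 5, 6, 8, 9, 10, 11, 12}


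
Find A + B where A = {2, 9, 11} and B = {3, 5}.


A + B = {a + b : a ∈ A, b ∈ B}.
Enumerate all |A|·|B| = 3·2 = 6 pairs (a, b) and collect distinct sums.
a = 2: 2+3=5, 2+5=7
a = 9: 9+3=12, 9+5=14
a = 11: 11+3=14, 11+5=16
Collecting distinct sums: A + B = {5, 7, 12, 14, 16}
|A + B| = 5

A + B = {5, 7, 12, 14, 16}


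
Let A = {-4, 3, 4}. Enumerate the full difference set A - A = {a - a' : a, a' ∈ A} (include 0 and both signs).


A - A = {a - a' : a, a' ∈ A}.
Compute a - a' for each ordered pair (a, a'):
a = -4: -4--4=0, -4-3=-7, -4-4=-8
a = 3: 3--4=7, 3-3=0, 3-4=-1
a = 4: 4--4=8, 4-3=1, 4-4=0
Collecting distinct values (and noting 0 appears from a-a):
A - A = {-8, -7, -1, 0, 1, 7, 8}
|A - A| = 7

A - A = {-8, -7, -1, 0, 1, 7, 8}


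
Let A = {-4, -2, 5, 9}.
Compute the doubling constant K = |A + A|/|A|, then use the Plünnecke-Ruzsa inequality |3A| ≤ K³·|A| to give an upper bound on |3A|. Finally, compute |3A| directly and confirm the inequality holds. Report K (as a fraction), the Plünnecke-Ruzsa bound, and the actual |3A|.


|A| = 4.
Step 1: Compute A + A by enumerating all 16 pairs.
A + A = {-8, -6, -4, 1, 3, 5, 7, 10, 14, 18}, so |A + A| = 10.
Step 2: Doubling constant K = |A + A|/|A| = 10/4 = 10/4 ≈ 2.5000.
Step 3: Plünnecke-Ruzsa gives |3A| ≤ K³·|A| = (2.5000)³ · 4 ≈ 62.5000.
Step 4: Compute 3A = A + A + A directly by enumerating all triples (a,b,c) ∈ A³; |3A| = 19.
Step 5: Check 19 ≤ 62.5000? Yes ✓.

K = 10/4, Plünnecke-Ruzsa bound K³|A| ≈ 62.5000, |3A| = 19, inequality holds.


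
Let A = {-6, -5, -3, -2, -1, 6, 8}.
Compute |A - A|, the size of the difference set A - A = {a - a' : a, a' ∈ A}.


A - A = {a - a' : a, a' ∈ A}; |A| = 7.
Bounds: 2|A|-1 ≤ |A - A| ≤ |A|² - |A| + 1, i.e. 13 ≤ |A - A| ≤ 43.
Note: 0 ∈ A - A always (from a - a). The set is symmetric: if d ∈ A - A then -d ∈ A - A.
Enumerate nonzero differences d = a - a' with a > a' (then include -d):
Positive differences: {1, 2, 3, 4, 5, 7, 8, 9, 10, 11, 12, 13, 14}
Full difference set: {0} ∪ (positive diffs) ∪ (negative diffs).
|A - A| = 1 + 2·13 = 27 (matches direct enumeration: 27).

|A - A| = 27


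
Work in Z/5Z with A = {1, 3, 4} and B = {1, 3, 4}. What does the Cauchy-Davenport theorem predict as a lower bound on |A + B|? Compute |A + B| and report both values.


Cauchy-Davenport: |A + B| ≥ min(p, |A| + |B| - 1) for A, B nonempty in Z/pZ.
|A| = 3, |B| = 3, p = 5.
CD lower bound = min(5, 3 + 3 - 1) = min(5, 5) = 5.
Compute A + B mod 5 directly:
a = 1: 1+1=2, 1+3=4, 1+4=0
a = 3: 3+1=4, 3+3=1, 3+4=2
a = 4: 4+1=0, 4+3=2, 4+4=3
A + B = {0, 1, 2, 3, 4}, so |A + B| = 5.
Verify: 5 ≥ 5? Yes ✓.

CD lower bound = 5, actual |A + B| = 5.


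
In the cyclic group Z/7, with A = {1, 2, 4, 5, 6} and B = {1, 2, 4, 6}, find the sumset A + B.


Work in Z/7Z: reduce every sum a + b modulo 7.
Enumerate all 20 pairs:
a = 1: 1+1=2, 1+2=3, 1+4=5, 1+6=0
a = 2: 2+1=3, 2+2=4, 2+4=6, 2+6=1
a = 4: 4+1=5, 4+2=6, 4+4=1, 4+6=3
a = 5: 5+1=6, 5+2=0, 5+4=2, 5+6=4
a = 6: 6+1=0, 6+2=1, 6+4=3, 6+6=5
Distinct residues collected: {0, 1, 2, 3, 4, 5, 6}
|A + B| = 7 (out of 7 total residues).

A + B = {0, 1, 2, 3, 4, 5, 6}


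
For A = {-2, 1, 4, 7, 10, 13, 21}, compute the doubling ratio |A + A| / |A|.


|A| = 7.
Compute A + A by enumerating all 49 pairs.
A + A = {-4, -1, 2, 5, 8, 11, 14, 17, 19, 20, 22, 23, 25, 26, 28, 31, 34, 42}, so |A + A| = 18.
K = |A + A| / |A| = 18/7 (already in lowest terms) ≈ 2.5714.
Reference: AP of size 7 gives K = 13/7 ≈ 1.8571; a fully generic set of size 7 gives K ≈ 4.0000.

|A| = 7, |A + A| = 18, K = 18/7.


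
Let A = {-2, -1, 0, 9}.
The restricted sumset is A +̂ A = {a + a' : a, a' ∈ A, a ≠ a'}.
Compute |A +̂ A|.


Restricted sumset: A +̂ A = {a + a' : a ∈ A, a' ∈ A, a ≠ a'}.
Equivalently, take A + A and drop any sum 2a that is achievable ONLY as a + a for a ∈ A (i.e. sums representable only with equal summands).
Enumerate pairs (a, a') with a < a' (symmetric, so each unordered pair gives one sum; this covers all a ≠ a'):
  -2 + -1 = -3
  -2 + 0 = -2
  -2 + 9 = 7
  -1 + 0 = -1
  -1 + 9 = 8
  0 + 9 = 9
Collected distinct sums: {-3, -2, -1, 7, 8, 9}
|A +̂ A| = 6
(Reference bound: |A +̂ A| ≥ 2|A| - 3 for |A| ≥ 2, with |A| = 4 giving ≥ 5.)

|A +̂ A| = 6


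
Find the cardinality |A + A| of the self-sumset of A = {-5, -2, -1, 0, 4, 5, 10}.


A + A = {a + a' : a, a' ∈ A}; |A| = 7.
General bounds: 2|A| - 1 ≤ |A + A| ≤ |A|(|A|+1)/2, i.e. 13 ≤ |A + A| ≤ 28.
Lower bound 2|A|-1 is attained iff A is an arithmetic progression.
Enumerate sums a + a' for a ≤ a' (symmetric, so this suffices):
a = -5: -5+-5=-10, -5+-2=-7, -5+-1=-6, -5+0=-5, -5+4=-1, -5+5=0, -5+10=5
a = -2: -2+-2=-4, -2+-1=-3, -2+0=-2, -2+4=2, -2+5=3, -2+10=8
a = -1: -1+-1=-2, -1+0=-1, -1+4=3, -1+5=4, -1+10=9
a = 0: 0+0=0, 0+4=4, 0+5=5, 0+10=10
a = 4: 4+4=8, 4+5=9, 4+10=14
a = 5: 5+5=10, 5+10=15
a = 10: 10+10=20
Distinct sums: {-10, -7, -6, -5, -4, -3, -2, -1, 0, 2, 3, 4, 5, 8, 9, 10, 14, 15, 20}
|A + A| = 19

|A + A| = 19


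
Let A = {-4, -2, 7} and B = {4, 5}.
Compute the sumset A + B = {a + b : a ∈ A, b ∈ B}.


A + B = {a + b : a ∈ A, b ∈ B}.
Enumerate all |A|·|B| = 3·2 = 6 pairs (a, b) and collect distinct sums.
a = -4: -4+4=0, -4+5=1
a = -2: -2+4=2, -2+5=3
a = 7: 7+4=11, 7+5=12
Collecting distinct sums: A + B = {0, 1, 2, 3, 11, 12}
|A + B| = 6

A + B = {0, 1, 2, 3, 11, 12}


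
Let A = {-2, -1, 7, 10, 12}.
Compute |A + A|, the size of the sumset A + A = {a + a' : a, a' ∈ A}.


A + A = {a + a' : a, a' ∈ A}; |A| = 5.
General bounds: 2|A| - 1 ≤ |A + A| ≤ |A|(|A|+1)/2, i.e. 9 ≤ |A + A| ≤ 15.
Lower bound 2|A|-1 is attained iff A is an arithmetic progression.
Enumerate sums a + a' for a ≤ a' (symmetric, so this suffices):
a = -2: -2+-2=-4, -2+-1=-3, -2+7=5, -2+10=8, -2+12=10
a = -1: -1+-1=-2, -1+7=6, -1+10=9, -1+12=11
a = 7: 7+7=14, 7+10=17, 7+12=19
a = 10: 10+10=20, 10+12=22
a = 12: 12+12=24
Distinct sums: {-4, -3, -2, 5, 6, 8, 9, 10, 11, 14, 17, 19, 20, 22, 24}
|A + A| = 15

|A + A| = 15


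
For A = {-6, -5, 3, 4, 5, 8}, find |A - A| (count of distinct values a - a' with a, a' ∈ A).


A - A = {a - a' : a, a' ∈ A}; |A| = 6.
Bounds: 2|A|-1 ≤ |A - A| ≤ |A|² - |A| + 1, i.e. 11 ≤ |A - A| ≤ 31.
Note: 0 ∈ A - A always (from a - a). The set is symmetric: if d ∈ A - A then -d ∈ A - A.
Enumerate nonzero differences d = a - a' with a > a' (then include -d):
Positive differences: {1, 2, 3, 4, 5, 8, 9, 10, 11, 13, 14}
Full difference set: {0} ∪ (positive diffs) ∪ (negative diffs).
|A - A| = 1 + 2·11 = 23 (matches direct enumeration: 23).

|A - A| = 23


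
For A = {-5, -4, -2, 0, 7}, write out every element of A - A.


A - A = {a - a' : a, a' ∈ A}.
Compute a - a' for each ordered pair (a, a'):
a = -5: -5--5=0, -5--4=-1, -5--2=-3, -5-0=-5, -5-7=-12
a = -4: -4--5=1, -4--4=0, -4--2=-2, -4-0=-4, -4-7=-11
a = -2: -2--5=3, -2--4=2, -2--2=0, -2-0=-2, -2-7=-9
a = 0: 0--5=5, 0--4=4, 0--2=2, 0-0=0, 0-7=-7
a = 7: 7--5=12, 7--4=11, 7--2=9, 7-0=7, 7-7=0
Collecting distinct values (and noting 0 appears from a-a):
A - A = {-12, -11, -9, -7, -5, -4, -3, -2, -1, 0, 1, 2, 3, 4, 5, 7, 9, 11, 12}
|A - A| = 19

A - A = {-12, -11, -9, -7, -5, -4, -3, -2, -1, 0, 1, 2, 3, 4, 5, 7, 9, 11, 12}


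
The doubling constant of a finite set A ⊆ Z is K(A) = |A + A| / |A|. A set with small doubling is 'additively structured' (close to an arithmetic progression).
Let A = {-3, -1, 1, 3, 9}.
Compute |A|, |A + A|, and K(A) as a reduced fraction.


|A| = 5.
Compute A + A by enumerating all 25 pairs.
A + A = {-6, -4, -2, 0, 2, 4, 6, 8, 10, 12, 18}, so |A + A| = 11.
K = |A + A| / |A| = 11/5 (already in lowest terms) ≈ 2.2000.
Reference: AP of size 5 gives K = 9/5 ≈ 1.8000; a fully generic set of size 5 gives K ≈ 3.0000.

|A| = 5, |A + A| = 11, K = 11/5.


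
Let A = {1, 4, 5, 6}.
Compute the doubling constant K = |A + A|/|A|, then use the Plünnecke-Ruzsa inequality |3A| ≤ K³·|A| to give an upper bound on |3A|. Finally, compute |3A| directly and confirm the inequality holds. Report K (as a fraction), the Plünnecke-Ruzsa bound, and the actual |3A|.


|A| = 4.
Step 1: Compute A + A by enumerating all 16 pairs.
A + A = {2, 5, 6, 7, 8, 9, 10, 11, 12}, so |A + A| = 9.
Step 2: Doubling constant K = |A + A|/|A| = 9/4 = 9/4 ≈ 2.2500.
Step 3: Plünnecke-Ruzsa gives |3A| ≤ K³·|A| = (2.2500)³ · 4 ≈ 45.5625.
Step 4: Compute 3A = A + A + A directly by enumerating all triples (a,b,c) ∈ A³; |3A| = 14.
Step 5: Check 14 ≤ 45.5625? Yes ✓.

K = 9/4, Plünnecke-Ruzsa bound K³|A| ≈ 45.5625, |3A| = 14, inequality holds.
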